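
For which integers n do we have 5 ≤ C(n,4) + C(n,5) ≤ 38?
5, 6

Reasoning: C(4,4)+C(4,5)=1; C(5,4)+C(5,5)=6; C(6,4)+C(6,5)=21; C(7,4)+C(7,5)=56. So valid n = 5, 6.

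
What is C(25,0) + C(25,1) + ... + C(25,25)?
33,554,432

Explanation: Sum of binomial coefficients = 2^25 = 33,554,432.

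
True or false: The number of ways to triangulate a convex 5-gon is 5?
True

Working:
Triangulations of a convex 5-gon are counted by the Catalan number C_3: C_3 = C(6,3)/(3+1) = 20/4 = 5.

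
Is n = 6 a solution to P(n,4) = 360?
Yes
P(6,4) = 6·5·4·3 = 360, which equals 360.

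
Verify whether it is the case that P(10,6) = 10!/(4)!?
True

Explanation: Permutation formula P(n,k) = n!/(n-k)!: 10!/4! = 3,628,800/24 = 151,200 = P(10,6). The statement holds.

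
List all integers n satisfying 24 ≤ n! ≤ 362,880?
4, 5, 6, 7, 8, 9
n! is strictly increasing; 4! = 24 and 9! = 362,880, so valid n = 4, 5, 6, 7, 8, 9.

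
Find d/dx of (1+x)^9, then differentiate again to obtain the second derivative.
72(1+x)^7

Reasoning: First derivative: 9(1+x)^{8}. Second derivative: 9·8·(1+x)^{7} = 72(1+x)^{7}.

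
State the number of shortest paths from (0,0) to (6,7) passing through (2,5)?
315

Reasoning: To (2,5): C(7,2)=21. From there: C(6,4)=15. Total: 315.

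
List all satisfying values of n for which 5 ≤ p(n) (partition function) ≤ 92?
4, 5, 6, 7, 8, 9, 10, 11, 12
Tabulating p(n) via p(n) = p(n−1) + p(n−2) − p(n−5) − p(n−7) + …: p(3)=3; p(4)=5; p(5)=7; p(6)=11; p(7)=15; p(8)=22; p(9)=30; p(10)=42; p(11)=56; p(12)=77; p(13)=101. So valid n = 4, 5, 6, 7, 8, 9, 10, 11, 12.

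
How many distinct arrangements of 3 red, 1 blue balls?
4

Multinomial: 4!/(3! × 1!) = 4.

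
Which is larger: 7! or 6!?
7!
7!=5,040, 6!=720. 7! > 6!.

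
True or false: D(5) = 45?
Derangements of 5 elements: D(5) = (5-1)·[D(4) + D(3)] = 4·[9 + 2] = 44.

Answer: False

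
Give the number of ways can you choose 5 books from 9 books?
C(9,5) = 9! / (5! × (9-5)!)
         = 9! / (5! × 4!)
         = 126
Final answer: 126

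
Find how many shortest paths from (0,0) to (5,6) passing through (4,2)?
75

Explanation: To (4,2): C(6,4)=15. From there: C(5,1)=5. Total: 75.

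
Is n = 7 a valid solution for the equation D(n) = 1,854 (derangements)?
Yes

Working:
D(7) = (7-1)·[D(6) + D(5)] = 6·[265 + 44] = 1,854, which equals 1,854.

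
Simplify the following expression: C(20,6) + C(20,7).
116,280

Working:
By Pascal's identity: C(21,7) = 116,280.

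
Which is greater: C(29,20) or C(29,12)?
C(29,20)=10,015,005, C(29,12)=51,895,935.

Answer: C(29,12)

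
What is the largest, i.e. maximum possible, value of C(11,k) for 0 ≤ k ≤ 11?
462
Maximum at k = 5 or k = 6: C(11,5) = 462.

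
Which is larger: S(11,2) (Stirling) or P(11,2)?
S(11,2)

Reasoning: S(11,2) = 2·S(10,2) + S(10,1) = 2·511 + 1 = 1,023; P(11,2) = 110.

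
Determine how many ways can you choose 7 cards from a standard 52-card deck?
133,784,560

Solution: C(52,7) = 133,784,560.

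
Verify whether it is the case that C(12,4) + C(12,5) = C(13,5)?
True

Reasoning: Pascal's identity: LHS = 495 + 792 = 1,287; RHS = C(13,5) = 1,287. Both sides agree, so the statement holds.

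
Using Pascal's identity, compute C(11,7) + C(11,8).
495

Explanation: C(11,7) + C(11,8) = C(12,8) = 495.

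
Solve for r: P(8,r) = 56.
P(8,r) = 8·7·…·(8−r+1), a product of r factors. Multiplying down from 8: 8 = 8; 8·7 = 56 ✓ (2 factors). So r = 2.

Answer: 2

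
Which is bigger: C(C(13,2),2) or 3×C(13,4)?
C(C(13,2),2)

Solution: C(C(13,2),2)=3,003, 3×C(13,4)=2,145.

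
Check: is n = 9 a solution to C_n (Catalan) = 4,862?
C_9 = C(18,9)/(9+1) = 48,620/10 = 4,862, which equals 4,862.
Final answer: Yes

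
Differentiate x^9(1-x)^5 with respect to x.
Product rule: 9x^{8}(1-x)^{5} + x^9·(-5)(1-x)^{4}.
Final answer: 9x^8(1-x)^5 - 5x^9(1-x)^4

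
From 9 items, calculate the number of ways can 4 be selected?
126

Explanation: C(9,4) = 9! / (4! × (9-4)!)
         = 9! / (4! × 5!)
         = 126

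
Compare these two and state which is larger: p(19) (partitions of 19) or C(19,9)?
C(19,9)
Pentagonal recurrence p(n) = p(n−1) + p(n−2) − p(n−5) − p(n−7) + …: p(19) = p(18) + p(17) − p(14) − p(12) + p(7) + p(4) = 385 + 297 − 135 − 77 + 15 + 5 = 490; C(19,9) = 92,378.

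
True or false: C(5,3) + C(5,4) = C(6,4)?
Pascal's identity: LHS = 10 + 5 = 15; RHS = C(6,4) = 15. Both sides agree, so the statement holds.

Answer: True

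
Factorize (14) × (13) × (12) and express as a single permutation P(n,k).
Product of 3 consecutive descending integers starting at 14: P(14,3) = 14!/11! = 2,184.

Answer: P(14,3) = 14!/(11)!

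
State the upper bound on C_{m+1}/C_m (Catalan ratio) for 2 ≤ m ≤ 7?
10/3

Explanation: C_{m+1}/C_m = 2(2m+1)/(m+2), which increases with m. Maximum at m = 7: 2·15/9 = 10/3.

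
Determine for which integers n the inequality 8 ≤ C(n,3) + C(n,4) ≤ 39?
5, 6

Solution: C(4,3)+C(4,4)=5; C(5,3)+C(5,4)=15; C(6,3)+C(6,4)=35; C(7,3)+C(7,4)=70. So valid n = 5, 6.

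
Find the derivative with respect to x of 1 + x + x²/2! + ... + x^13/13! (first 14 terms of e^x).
1 + x + x²/2! + ... + x^12/12!

Reasoning: Differentiating term by term gives the first 13 terms of e^x.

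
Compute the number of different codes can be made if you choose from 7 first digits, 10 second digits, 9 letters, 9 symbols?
5,670

Solution: By the multiplication principle: 7 × 10 × 9 × 9 = 5,670.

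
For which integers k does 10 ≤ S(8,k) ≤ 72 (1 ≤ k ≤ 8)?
7

Working:
S(8,1)=1; S(8,2)=127; S(8,3)=966; S(8,4)=1,701; S(8,5)=1,050; S(8,6)=266; S(8,7)=28; S(8,8)=1. So valid k = 7.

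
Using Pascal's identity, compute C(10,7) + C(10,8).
165

Explanation: C(10,7) + C(10,8) = C(11,8) = 165.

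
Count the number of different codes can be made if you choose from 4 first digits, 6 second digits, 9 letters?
216

Explanation: By the multiplication principle: 4 × 6 × 9 = 216.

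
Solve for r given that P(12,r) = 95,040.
P(12,r) = 12·11·…·(12−r+1), a product of r factors. Multiplying down from 12: 12 = 12; 12·11 = 132; 12·11·10 = 1,320; 12·11·10·9 = 11,880; 12·11·10·9·8 = 95,040 ✓ (5 factors). So r = 5.

Answer: 5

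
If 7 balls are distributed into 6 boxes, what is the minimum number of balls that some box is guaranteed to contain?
2

Solution: Pigeonhole: ⌈7/6⌉ = 2.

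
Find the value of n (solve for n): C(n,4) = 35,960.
32

Solution: C(n,4) = n(n−1)(n−2)(n−3)/4! is increasing in n, and n(n−1)(n−2)(n−3) = 4!·35,960 = 863,040 ≈ (n−1.5)^4 gives n ≈ 32.0. Check: C(30,4) = 27,405, C(31,4) = 31,465, C(32,4) = 35,960 ✓. So n = 32.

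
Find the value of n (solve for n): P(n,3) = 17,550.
27

P(n,3) = n(n−1)(n−2) is increasing in n; n(n−1)(n−2) ≈ (n−1)^3 = 17,550 gives n ≈ 27.0. Check: P(25,3) = 13,800, P(26,3) = 15,600, P(27,3) = 17,550 ✓. So n = 27.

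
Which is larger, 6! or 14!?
14!

6!=720, 14!=87,178,291,200. 14! > 6!.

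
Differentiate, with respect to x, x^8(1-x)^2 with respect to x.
8x^7(1-x)^2 - 2x^8(1-x)^1
Product rule: 8x^{7}(1-x)^{2} + x^8·(-2)(1-x)^{1}.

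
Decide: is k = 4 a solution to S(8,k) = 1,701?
S(8,4) = 4·S(7,4) + S(7,3) = 4·350 + 301 = 1,701, which equals 1,701.
Final answer: Yes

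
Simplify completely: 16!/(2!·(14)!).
This is C(16,2) = 120.
Final answer: 120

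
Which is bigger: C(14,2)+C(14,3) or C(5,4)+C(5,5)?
C(14,2)+C(14,3)
First=455, Second=6.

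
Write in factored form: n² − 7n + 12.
(n − 3)(n − 4)

Solution: Seek roots whose sum is 7 and product is 12: (3, 4). So n² − 7n + 12 = (n − 3)(n − 4).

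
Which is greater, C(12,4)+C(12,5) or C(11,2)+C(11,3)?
C(12,4)+C(12,5)

Solution: First=1,287, Second=220.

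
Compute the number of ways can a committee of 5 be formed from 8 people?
C(8,5) = 8! / (5! × (8-5)!)
         = 8! / (5! × 3!)
         = 56
Final answer: 56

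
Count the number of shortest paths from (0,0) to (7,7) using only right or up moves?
Choose 7 rights from 14 moves: C(14,7) = 3,432.
Final answer: 3,432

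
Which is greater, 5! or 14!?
14!
5!=120, 14!=87,178,291,200. 14! > 5!.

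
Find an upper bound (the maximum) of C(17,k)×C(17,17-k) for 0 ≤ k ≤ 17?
590,976,100

Reasoning: C(17,k)·C(17,17-k) = C(17,k)², maximised at the centre k = 8: C(17,8)² = 590,976,100.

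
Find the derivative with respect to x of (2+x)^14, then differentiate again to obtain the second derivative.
182(2+x)^12
First derivative: 14(2+x)^{13}. Second derivative: 14·13·(2+x)^{12} = 182(2+x)^{12}.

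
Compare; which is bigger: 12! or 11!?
12!=479,001,600, 11!=39,916,800. 12! > 11!.
Final answer: 12!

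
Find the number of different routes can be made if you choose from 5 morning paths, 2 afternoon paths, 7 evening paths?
By the multiplication principle: 5 × 2 × 7 = 70.
Final answer: 70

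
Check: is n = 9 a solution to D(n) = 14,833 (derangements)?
No

Reasoning: D(9) = (9-1)·[D(8) + D(7)] = 8·[14,833 + 1,854] = 133,496, which does not equal 14,833.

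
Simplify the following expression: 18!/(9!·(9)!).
This is C(18,9) = 48,620.
Final answer: 48,620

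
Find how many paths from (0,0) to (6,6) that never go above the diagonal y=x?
Counted by the Catalan number C_6: C_6 = C(12,6)/(6+1) = 924/7 = 132.
Final answer: 132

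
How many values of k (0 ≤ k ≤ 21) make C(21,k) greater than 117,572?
6

Reasoning: Row 21 is unimodal and symmetric about k=21/2. C(21,7)=116,280 ≤ 117,572; C(21,8)=203,490 > 117,572; by symmetry C(21,k) > 117,572 for k = 8..13. That's 13 - 8 + 1 = 6 values.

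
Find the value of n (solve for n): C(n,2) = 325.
26

C(n,2) = n(n−1)/2! is increasing in n, and n(n−1) = 2!·325 = 650 ≈ (n−0.5)^2 gives n ≈ 26.0. Check: C(24,2) = 276, C(25,2) = 300, C(26,2) = 325 ✓. So n = 26.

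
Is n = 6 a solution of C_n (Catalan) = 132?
Yes

Explanation: C_6 = C(12,6)/(6+1) = 924/7 = 132, which equals 132.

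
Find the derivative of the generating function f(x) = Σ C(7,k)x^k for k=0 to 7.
Σ k·C(7,k)x^(k-1) for k=1 to 7

Solution: Term-by-term differentiation gives Σ k·C(7,k)x^{k-1} for k=1 to 7.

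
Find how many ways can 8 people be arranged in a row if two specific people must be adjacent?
Treat pair as unit: (8-1)! arrangements × 2 internal orders = 10,080.

Answer: 10,080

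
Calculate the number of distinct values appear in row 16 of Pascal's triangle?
Row 16 has entries C(16,0)..C(16,16); by symmetry C(16,k)=C(16,16-k), giving 9 distinct values.
Final answer: 9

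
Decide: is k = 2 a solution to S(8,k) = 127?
Yes

Solution: S(8,2) = 2·S(7,2) + S(7,1) = 2·63 + 1 = 127, which equals 127.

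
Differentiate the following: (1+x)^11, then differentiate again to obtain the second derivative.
110(1+x)^9

Explanation: First derivative: 11(1+x)^{10}. Second derivative: 11·10·(1+x)^{9} = 110(1+x)^{9}.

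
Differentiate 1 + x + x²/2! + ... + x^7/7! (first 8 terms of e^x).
1 + x + x²/2! + ... + x^6/6!

Explanation: Differentiating term by term gives the first 7 terms of e^x.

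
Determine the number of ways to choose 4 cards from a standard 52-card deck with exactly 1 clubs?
118,807
13 clubs and 39 non-clubs: C(13,1) × C(39,3) = 13 × 9139 = 118,807.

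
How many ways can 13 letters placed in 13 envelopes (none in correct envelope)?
Using D(n) = (n-1)[D(n-1) + D(n-2)]:
D(13) = (13-1) × [D(12) + D(11)]
      = 12 × [176214841 + 14684570]
      = 12 × 190899411
      = 2,290,792,932

Answer: 2,290,792,932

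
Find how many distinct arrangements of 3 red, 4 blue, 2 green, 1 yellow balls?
12,600

Working:
Multinomial: 10!/(3! × 4! × 2! × 1!) = 12,600.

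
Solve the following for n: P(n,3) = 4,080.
P(n,3) = n(n−1)(n−2) is increasing in n; n(n−1)(n−2) ≈ (n−1)^3 = 4,080 gives n ≈ 17.0. Check: P(15,3) = 2,730, P(16,3) = 3,360, P(17,3) = 4,080 ✓. So n = 17.

Answer: 17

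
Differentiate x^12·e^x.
(12x^11 + x^12)e^x

Product rule: d/dx[x^12]·e^x + x^12·d/dx[e^x] = 12x^{11}e^x + x^12e^x.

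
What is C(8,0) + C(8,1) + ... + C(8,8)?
Sum of binomial coefficients = 2^8 = 256.
Final answer: 256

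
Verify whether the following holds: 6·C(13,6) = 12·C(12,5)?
Absorption identity k·C(n,k) = n·C(n-1,k-1). LHS = 6·1716 = 10,296; RHS = 12·792 = 9,504.
Final answer: False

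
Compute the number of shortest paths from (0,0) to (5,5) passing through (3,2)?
To (3,2): C(5,3)=10. From there: C(5,2)=10. Total: 100.
Final answer: 100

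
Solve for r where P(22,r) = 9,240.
3

Working:
P(22,r) = 22·21·…·(22−r+1), a product of r factors. Multiplying down from 22: 22 = 22; 22·21 = 462; 22·21·20 = 9,240 ✓ (3 factors). So r = 3.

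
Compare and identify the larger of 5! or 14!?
14!

Explanation: 5!=120, 14!=87,178,291,200. 14! > 5!.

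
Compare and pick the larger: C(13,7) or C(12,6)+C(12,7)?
Equal

Reasoning: By Pascal's identity: C(13,7) = C(12,6)+C(12,7) = 1,716. Equal.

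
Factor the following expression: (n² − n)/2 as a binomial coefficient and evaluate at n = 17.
(n² − n)/2 = n(n−1)/2 = C(n,2). At n = 17: C(17,2) = 136.

Answer: C(n,2); C(17,2) = 136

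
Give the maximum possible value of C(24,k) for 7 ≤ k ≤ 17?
C(24,k) is maximised at the centre of the row: C(24,12) = 2,704,156.
Final answer: 2,704,156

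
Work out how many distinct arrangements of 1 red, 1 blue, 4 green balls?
30

Working:
Multinomial: 6!/(1! × 1! × 4!) = 30.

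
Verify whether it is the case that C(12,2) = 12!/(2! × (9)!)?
False

Working:
The correct denominator is 2!×10!, giving C(12,2) = 66; the stated RHS is 12!/(2!×9!) = 660 ≠ 66, so the statement does not hold.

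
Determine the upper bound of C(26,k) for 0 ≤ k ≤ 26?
10,400,600

Solution: Maximum at k = 13: C(26,13) = 10,400,600.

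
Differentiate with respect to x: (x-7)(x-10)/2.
(2x - 17)/2

Explanation: d/dx[(x-7)(x-10)] = (x-10) + (x-7) = 2x - 17. Dividing by 2 gives (2x - 17)/2.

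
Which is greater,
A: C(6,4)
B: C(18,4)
A=C(6,4)=15, B=C(18,4)=3,060.
Final answer: B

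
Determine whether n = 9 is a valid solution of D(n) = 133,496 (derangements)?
D(9) = (9-1)·[D(8) + D(7)] = 8·[14,833 + 1,854] = 133,496, which equals 133,496.
Final answer: Yes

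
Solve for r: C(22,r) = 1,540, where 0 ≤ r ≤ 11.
C(22,r) is increasing for 0 ≤ r ≤ 11. Stepping up (C(22,r+1) = C(22,r)·(22−r)/(r+1)): C(22,1) = 22, C(22,2) = 231, C(22,3) = 1,540 ✓. So r = 3.

Answer: 3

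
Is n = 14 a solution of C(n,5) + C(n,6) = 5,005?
C(14,5) + C(14,6) = 2,002 + 3,003 = 5,005, which equals 5,005.
Final answer: Yes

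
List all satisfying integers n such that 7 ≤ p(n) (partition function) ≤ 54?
5, 6, 7, 8, 9, 10

Working:
Tabulating p(n) via p(n) = p(n−1) + p(n−2) − p(n−5) − p(n−7) + …: p(4)=5; p(5)=7; p(6)=11; p(7)=15; p(8)=22; p(9)=30; p(10)=42; p(11)=56. So valid n = 5, 6, 7, 8, 9, 10.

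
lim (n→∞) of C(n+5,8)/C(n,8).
Both numerator and denominator grow as n^8/8! for large n, so the ratio → 1.
Final answer: 1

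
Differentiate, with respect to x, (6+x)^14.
14(6+x)^13
Using the power rule: d/dx (6+x)^14 = 14(6+x)^{13}.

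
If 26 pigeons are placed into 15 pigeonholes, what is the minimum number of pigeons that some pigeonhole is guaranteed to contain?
Pigeonhole: ⌈26/15⌉ = 2.

Answer: 2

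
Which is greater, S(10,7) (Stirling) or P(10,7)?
P(10,7)

Reasoning: S(10,7) = 7·S(9,7) + S(9,6) = 7·462 + 2,646 = 5,880; P(10,7) = 604,800.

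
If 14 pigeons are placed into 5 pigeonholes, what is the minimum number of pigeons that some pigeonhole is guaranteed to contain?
3

Explanation: Pigeonhole: ⌈14/5⌉ = 3.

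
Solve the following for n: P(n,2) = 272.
17

P(n,2) = n(n−1) is increasing in n; n(n−1) ≈ (n−0.5)^2 = 272 gives n ≈ 17.0. Check: P(15,2) = 210, P(16,2) = 240, P(17,2) = 272 ✓. So n = 17.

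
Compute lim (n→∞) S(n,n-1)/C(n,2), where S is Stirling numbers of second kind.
1

S(n,n-1) = C(n,2), so the limit is 1.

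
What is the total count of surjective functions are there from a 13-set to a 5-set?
901,020,120

Working:
Onto functions = 5! × S(13,5)
First compute S(13,5) via recurrence:
Using the Stirling recurrence: S(n,k) = k·S(n-1,k) + S(n-1,k-1)
S(13,5) = 5·S(12,5) + S(12,4)
         = 5·1379400 + 611501
         = 6897000 + 611501
         = 7,508,501
Then: 120 × 7508501 = 901,020,120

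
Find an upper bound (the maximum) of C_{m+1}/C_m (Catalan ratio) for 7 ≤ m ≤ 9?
38/11
C_{m+1}/C_m = 2(2m+1)/(m+2), which increases with m. Maximum at m = 9: 2·19/11 = 38/11.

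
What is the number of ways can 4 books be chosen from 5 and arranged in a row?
P(5,4) = 5!/(5-4)! = 120.
Final answer: 120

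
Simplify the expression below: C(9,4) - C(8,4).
56

Explanation: C(9,4) - C(8,4) = C(8,3) = 56.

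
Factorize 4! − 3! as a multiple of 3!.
3 × 3! = 18

Working:
4! − 3! = 4·3! − 3! = (4 − 1)·3! = 3 × 3! = 18.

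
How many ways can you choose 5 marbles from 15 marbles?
3,003

C(15,5) = 15! / (5! × (15-5)!)
         = 15! / (5! × 10!)
         = 3,003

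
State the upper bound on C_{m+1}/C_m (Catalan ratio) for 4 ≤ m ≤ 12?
25/7

Solution: C_{m+1}/C_m = 2(2m+1)/(m+2), which increases with m. Maximum at m = 12: 2·25/14 = 25/7.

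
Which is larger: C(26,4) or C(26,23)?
C(26,4)

C(26,4)=14,950, C(26,23)=2,600.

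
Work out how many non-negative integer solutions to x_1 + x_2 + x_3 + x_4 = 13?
C(13+4-1, 4-1) = 560.
Final answer: 560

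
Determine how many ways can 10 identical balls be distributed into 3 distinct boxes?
C(10+3-1, 3-1) = C(12, 2) = 66.

Answer: 66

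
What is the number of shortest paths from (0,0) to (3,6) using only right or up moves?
84

Choose 3 rights from 9 moves: C(9,3) = 84.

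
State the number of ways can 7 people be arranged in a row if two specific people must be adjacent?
1,440

Explanation: Treat pair as unit: (7-1)! arrangements × 2 internal orders = 1,440.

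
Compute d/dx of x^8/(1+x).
(8x^7(1+x) - x^8)/(1+x)²

Reasoning: Quotient rule: [8x^{7}(1+x) - x^8]/(1+x)².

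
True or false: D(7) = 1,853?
Derangements of 7 elements: D(7) = (7-1)·[D(6) + D(5)] = 6·[265 + 44] = 1,854.
Final answer: False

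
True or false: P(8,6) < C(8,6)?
False

Working:
P(8,6) = 20,160 and C(8,6) = 28; P(n,r) = r! × C(n,r) so P > C whenever r ≥ 2.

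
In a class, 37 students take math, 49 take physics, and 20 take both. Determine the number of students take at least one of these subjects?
66
|A∪B| = |A|+|B|-|A∩B| = 37+49-20 = 66.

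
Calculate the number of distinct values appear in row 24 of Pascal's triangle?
13

Row 24 has entries C(24,0)..C(24,24); by symmetry C(24,k)=C(24,24-k), giving 13 distinct values.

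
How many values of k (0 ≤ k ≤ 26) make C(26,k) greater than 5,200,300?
7
Row 26 is unimodal and symmetric about k=26/2. C(26,9)=3,124,550 ≤ 5,200,300; C(26,10)=5,311,735 > 5,200,300; by symmetry C(26,k) > 5,200,300 for k = 10..16. That's 16 - 10 + 1 = 7 values.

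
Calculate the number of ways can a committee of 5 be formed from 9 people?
C(9,5) = 9! / (5! × (9-5)!)
         = 9! / (5! × 4!)
         = 126
Final answer: 126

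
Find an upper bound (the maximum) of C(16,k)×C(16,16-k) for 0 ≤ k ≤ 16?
165,636,900

Solution: C(16,k)·C(16,16-k) = C(16,k)², maximised at the centre k = 8: C(16,8)² = 165,636,900.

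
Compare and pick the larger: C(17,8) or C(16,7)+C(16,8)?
Equal

By Pascal's identity: C(17,8) = C(16,7)+C(16,8) = 24,310. Equal.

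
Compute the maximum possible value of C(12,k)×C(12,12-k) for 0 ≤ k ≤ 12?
853,776

C(12,k)·C(12,12-k) = C(12,k)², maximised at the centre k = 6: C(12,6)² = 853,776.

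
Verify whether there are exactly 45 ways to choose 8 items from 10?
True

Solution: C(10,8) = 45.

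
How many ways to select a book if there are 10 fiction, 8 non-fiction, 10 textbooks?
28

Reasoning: By the addition principle: 10 + 8 + 10 = 28.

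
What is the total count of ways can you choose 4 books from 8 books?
70

Working:
C(8,4) = 8! / (4! × (8-4)!)
         = 8! / (4! × 4!)
         = 70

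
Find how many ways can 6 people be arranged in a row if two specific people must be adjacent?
Treat pair as unit: (6-1)! arrangements × 2 internal orders = 240.

Answer: 240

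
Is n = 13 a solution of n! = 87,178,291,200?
13! = 13·12! = 13·479,001,600 = 6,227,020,800, which does not equal 87,178,291,200.
Final answer: No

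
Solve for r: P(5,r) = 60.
3

Reasoning: P(5,r) = 5·4·…·(5−r+1), a product of r factors. Multiplying down from 5: 5 = 5; 5·4 = 20; 5·4·3 = 60 ✓ (3 factors). So r = 3.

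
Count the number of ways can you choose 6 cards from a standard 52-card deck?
20,358,520
C(52,6) = 20,358,520.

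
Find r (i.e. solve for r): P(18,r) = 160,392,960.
7

Reasoning: P(18,r) = 18·17·…·(18−r+1), a product of r factors. Multiplying down from 18: 18 = 18; 18·17 = 306; 18·17·16 = 4,896; 18·17·16·15 = 73,440; 18·17·16·15·14 = 1,028,160; 18·17·16·15·14·13 = 13,366,080; 18·17·16·15·14·13·12 = 160,392,960 ✓ (7 factors). So r = 7.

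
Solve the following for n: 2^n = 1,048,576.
1,048,576 = 1,024 × 1,024 = 2^10 × 2^10 = 2^20, so n = 20.

Answer: 20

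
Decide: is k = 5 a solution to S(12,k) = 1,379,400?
Yes

S(12,5) = 5·S(11,5) + S(11,4) = 5·246,730 + 145,750 = 1,379,400, which equals 1,379,400.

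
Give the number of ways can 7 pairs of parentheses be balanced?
Using the Catalan number formula: C_n = C(2n, n) / (n+1)
C_7 = C(14, 7) / (7+1)
     = 3432 / 8
     = 429
Final answer: 429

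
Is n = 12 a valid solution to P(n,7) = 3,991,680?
Yes

Working:
P(12,7) = 12·11·10·9·8·7·6 = 3,991,680, which equals 3,991,680.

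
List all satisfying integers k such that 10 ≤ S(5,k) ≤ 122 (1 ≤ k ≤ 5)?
S(5,1)=1; S(5,2)=15; S(5,3)=25; S(5,4)=10; S(5,5)=1. So valid k = 2, 3, 4.
Final answer: 2, 3, 4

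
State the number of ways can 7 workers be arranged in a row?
Arrangements of 7 distinct objects: 7! = 5,040.

Answer: 5,040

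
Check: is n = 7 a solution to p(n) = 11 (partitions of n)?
No

Working:
Pentagonal recurrence p(n) = p(n−1) + p(n−2) − p(n−5) − p(n−7) + …: p(7) = p(6) + p(5) − p(2) − p(0) = 11 + 7 − 2 − 1 = 15, which does not equal 11.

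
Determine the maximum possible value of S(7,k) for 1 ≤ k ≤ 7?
350

Reasoning: Row S(7,k) for k = 1..7 (via S(n,k) = k·S(n−1,k) + S(n−1,k−1)): 1, 63, 301, 350, 140, 21, 1. The row is unimodal; maximum at k = 4: 350.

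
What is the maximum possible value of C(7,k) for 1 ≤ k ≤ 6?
35

C(7,k) is maximised at the centre of the row: C(7,3) = 35.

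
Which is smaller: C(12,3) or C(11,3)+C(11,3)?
C(12,3)=220; C(11,3)+C(11,3)=165+165=330.

Answer: C(12,3)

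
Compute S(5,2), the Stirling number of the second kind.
15

Using the Stirling recurrence: S(n,k) = k·S(n-1,k) + S(n-1,k-1)
S(5,2) = 2·S(4,2) + S(4,1)
         = 2·7 + 1
         = 14 + 1
         = 15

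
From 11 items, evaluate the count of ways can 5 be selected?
462
C(11,5) = 11! / (5! × (11-5)!)
         = 11! / (5! × 6!)
         = 462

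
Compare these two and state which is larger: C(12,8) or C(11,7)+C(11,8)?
Equal

Explanation: By Pascal's identity: C(12,8) = C(11,7)+C(11,8) = 495. Equal.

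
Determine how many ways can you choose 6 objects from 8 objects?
28
C(8,6) = 8! / (6! × (8-6)!)
         = 8! / (6! × 2!)
         = 28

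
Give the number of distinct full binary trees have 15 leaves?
Using the Catalan number formula: C_n = C(2n, n) / (n+1)
C_14 = C(28, 14) / (14+1)
     = 40116600 / 15
     = 2,674,440

Answer: 2,674,440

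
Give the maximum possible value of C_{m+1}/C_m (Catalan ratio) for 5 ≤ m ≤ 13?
18/5

Explanation: C_{m+1}/C_m = 2(2m+1)/(m+2), which increases with m. Maximum at m = 13: 2·27/15 = 18/5.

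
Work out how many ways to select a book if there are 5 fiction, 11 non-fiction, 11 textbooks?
27

Explanation: By the addition principle: 5 + 11 + 11 = 27.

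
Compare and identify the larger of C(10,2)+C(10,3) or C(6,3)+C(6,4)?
C(10,2)+C(10,3)

Working:
First=165, Second=35.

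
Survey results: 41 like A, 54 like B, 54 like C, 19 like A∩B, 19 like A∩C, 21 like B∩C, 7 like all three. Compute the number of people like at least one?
97
|A∪B∪C| = 41+54+54-19-19-21+7 = 97.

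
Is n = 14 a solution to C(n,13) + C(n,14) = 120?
C(14,13) + C(14,14) = 14 + 1 = 15, which does not equal 120.

Answer: No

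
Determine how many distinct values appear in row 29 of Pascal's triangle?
15
Row 29 has entries C(29,0)..C(29,29); by symmetry C(29,k)=C(29,29-k), giving 15 distinct values.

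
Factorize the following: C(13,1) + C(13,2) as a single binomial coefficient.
C(14,2)

Solution: By Pascal's identity: C(13,1) + C(13,2) = C(14,2) = 91.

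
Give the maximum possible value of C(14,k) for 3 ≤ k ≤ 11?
3,432
C(14,k) is maximised at the centre of the row: C(14,7) = 3,432.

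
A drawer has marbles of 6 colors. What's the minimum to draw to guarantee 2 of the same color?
7

Explanation: Worst case: 1 of each = 6. One more: 7.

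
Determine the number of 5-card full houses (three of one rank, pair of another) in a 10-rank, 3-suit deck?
Triple rank: 10. Triple suits: C(3,3)=1. Pair rank: 9. Pair suits: C(3,2)=3. Total: 270.

Answer: 270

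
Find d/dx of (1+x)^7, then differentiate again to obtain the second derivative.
42(1+x)^5

Reasoning: First derivative: 7(1+x)^{6}. Second derivative: 7·6·(1+x)^{5} = 42(1+x)^{5}.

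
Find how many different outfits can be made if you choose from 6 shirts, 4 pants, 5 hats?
120

Working:
By the multiplication principle: 6 × 4 × 5 = 120.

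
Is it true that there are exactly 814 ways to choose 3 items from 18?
False
C(18,3) = 816 ≠ 814.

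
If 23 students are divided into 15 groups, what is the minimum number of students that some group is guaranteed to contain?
2

Solution: Pigeonhole: ⌈23/15⌉ = 2.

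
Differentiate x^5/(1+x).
(5x^4(1+x) - x^5)/(1+x)²

Reasoning: Quotient rule: [5x^{4}(1+x) - x^5]/(1+x)².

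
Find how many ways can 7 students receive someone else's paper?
1,854

Solution: Using D(n) = (n-1)[D(n-1) + D(n-2)]:
D(7) = (7-1) × [D(6) + D(5)]
      = 6 × [265 + 44]
      = 6 × 309
      = 1,854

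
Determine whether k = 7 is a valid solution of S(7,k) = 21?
No

S(7,7) = 7·S(6,7) + S(6,6) = 7·0 + 1 = 1, which does not equal 21.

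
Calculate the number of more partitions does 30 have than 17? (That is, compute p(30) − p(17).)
5,307

Working:
Pentagonal recurrence p(n) = p(n−1) + p(n−2) − p(n−5) − p(n−7) + …: p(30) = p(29) + p(28) − p(25) − p(23) + p(18) + p(15) − p(8) − p(4) = 4,565 + 3,718 − 1,958 − 1,255 + 385 + 176 − 22 − 5 = 5,604.
p(17) = p(16) + p(15) − p(12) − p(10) + p(5) + p(2) = 231 + 176 − 77 − 42 + 7 + 2 = 297.
Difference = 5,604 − 297 = 5,307.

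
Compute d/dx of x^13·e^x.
(13x^12 + x^13)e^x
Product rule: d/dx[x^13]·e^x + x^13·d/dx[e^x] = 13x^{12}e^x + x^13e^x.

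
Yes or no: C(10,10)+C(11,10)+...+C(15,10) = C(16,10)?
No

Solution: Hockey stick identity gives Σ = C(16,11) = 4,368; RHS C(16,10) = 8,008.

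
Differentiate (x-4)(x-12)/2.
(2x - 16)/2

Reasoning: d/dx[(x-4)(x-12)] = (x-12) + (x-4) = 2x - 16. Dividing by 2 gives (2x - 16)/2.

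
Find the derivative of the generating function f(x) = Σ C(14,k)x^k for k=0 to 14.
Term-by-term differentiation gives Σ k·C(14,k)x^{k-1} for k=1 to 14.
Final answer: Σ k·C(14,k)x^(k-1) for k=1 to 14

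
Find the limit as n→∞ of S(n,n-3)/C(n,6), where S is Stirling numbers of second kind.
15

Solution: The leading term of S(n,n-3) as a polynomial in n is (5)!!·C(n,6), so the ratio → (5)!! = 15.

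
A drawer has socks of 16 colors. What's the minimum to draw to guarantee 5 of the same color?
65

Reasoning: Worst case: 4 of each = 64. One more: 65.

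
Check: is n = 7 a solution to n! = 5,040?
Yes

7! = 7·6! = 7·720 = 5,040, which equals 5,040.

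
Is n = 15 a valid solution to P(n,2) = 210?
P(15,2) = 15·14 = 210, which equals 210.
Final answer: Yes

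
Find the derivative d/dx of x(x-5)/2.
(2x - 5)/2

Solution: d/dx[(x-0)(x-5)] = (x-5) + (x-0) = 2x - 5. Dividing by 2 gives (2x - 5)/2.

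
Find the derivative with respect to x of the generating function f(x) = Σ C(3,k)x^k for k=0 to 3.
Σ k·C(3,k)x^(k-1) for k=1 to 3

Explanation: Term-by-term differentiation gives Σ k·C(3,k)x^{k-1} for k=1 to 3.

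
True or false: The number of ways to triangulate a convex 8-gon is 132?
True

Triangulations of a convex 8-gon are counted by the Catalan number C_6: C_6 = C(12,6)/(6+1) = 924/7 = 132.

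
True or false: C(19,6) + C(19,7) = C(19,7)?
False

Reasoning: Pascal's identity gives C(20,7) = 77,520, whereas C(19,7) = 50,388.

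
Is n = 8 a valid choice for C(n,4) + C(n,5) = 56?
No

Working:
C(8,4) + C(8,5) = 70 + 56 = 126, which does not equal 56.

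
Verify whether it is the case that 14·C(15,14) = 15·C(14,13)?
True

Absorption identity k·C(n,k) = n·C(n-1,k-1). LHS = 14·15 = 210; RHS = 15·14 = 210.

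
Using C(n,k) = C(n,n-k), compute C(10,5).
252

Explanation: C(10,5) = C(10,5) = 252.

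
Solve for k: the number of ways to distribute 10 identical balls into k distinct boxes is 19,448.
Stars and bars: the count is C(10+k−1, k−1), increasing in k. k=6: C(15,5) = 3,003, k=7: C(16,6) = 8,008, k=8: C(17,7) = 19,448 ✓. So k = 8.
Final answer: 8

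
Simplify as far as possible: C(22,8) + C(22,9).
817,190

Explanation: By Pascal's identity: C(23,9) = 817,190.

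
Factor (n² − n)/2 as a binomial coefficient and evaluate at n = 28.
C(n,2); C(28,2) = 378

Reasoning: (n² − n)/2 = n(n−1)/2 = C(n,2). At n = 28: C(28,2) = 378.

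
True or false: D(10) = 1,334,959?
Derangements of 10 elements: D(10) = (10-1)·[D(9) + D(8)] = 9·[133,496 + 14,833] = 1,334,961.
Final answer: False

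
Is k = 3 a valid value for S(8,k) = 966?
Yes

S(8,3) = 3·S(7,3) + S(7,2) = 3·301 + 63 = 966, which equals 966.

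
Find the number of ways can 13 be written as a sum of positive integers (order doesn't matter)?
101
Pentagonal recurrence p(n) = p(n−1) + p(n−2) − p(n−5) − p(n−7) + …: p(13) = p(12) + p(11) − p(8) − p(6) + p(1) = 77 + 56 − 22 − 11 + 1 = 101.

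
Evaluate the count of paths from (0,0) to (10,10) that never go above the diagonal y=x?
16,796

Solution: Counted by the Catalan number C_10: C_10 = C(20,10)/(10+1) = 184,756/11 = 16,796.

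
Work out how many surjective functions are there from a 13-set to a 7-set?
28,805,736,960

Onto functions = 7! × S(13,7)
First compute S(13,7) via recurrence:
Using the Stirling recurrence: S(n,k) = k·S(n-1,k) + S(n-1,k-1)
S(13,7) = 7·S(12,7) + S(12,6)
         = 7·627396 + 1323652
         = 4391772 + 1323652
         = 5,715,424
Then: 5040 × 5715424 = 28,805,736,960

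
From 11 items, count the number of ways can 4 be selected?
C(11,4) = 11! / (4! × (11-4)!)
         = 11! / (4! × 7!)
         = 330

Answer: 330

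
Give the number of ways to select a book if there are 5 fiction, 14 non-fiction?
19

Working:
By the addition principle: 5 + 14 = 19.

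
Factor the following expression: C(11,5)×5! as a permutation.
P(11,5)

C(11,5)×5! = [11!/(5!(6)!)]×5! = 11!/(6)! = P(11,5) = 55,440.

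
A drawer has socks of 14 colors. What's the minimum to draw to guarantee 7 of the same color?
85

Reasoning: Worst case: 6 of each = 84. One more: 85.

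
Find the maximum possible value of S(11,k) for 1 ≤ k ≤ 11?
246,730

Explanation: Row S(11,k) for k = 1..11 (via S(n,k) = k·S(n−1,k) + S(n−1,k−1)): 1, 1,023, 28,501, 145,750, 246,730, 179,487, 63,987, 11,880, 1,155, 55, 1. The row is unimodal; maximum at k = 5: 246,730.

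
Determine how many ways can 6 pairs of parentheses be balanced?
132

Reasoning: Using the Catalan number formula: C_n = C(2n, n) / (n+1)
C_6 = C(12, 6) / (6+1)
     = 924 / 7
     = 132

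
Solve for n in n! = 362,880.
n! is strictly increasing. 7! = 5,040, 8! = 40,320, 9! = 362,880 ✓. So n = 9.

Answer: 9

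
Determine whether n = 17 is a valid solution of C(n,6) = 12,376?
Yes

Reasoning: C(17,6) = 17·16·15·14·13·12/6! = 8,910,720/720 = 12,376, which equals 12,376.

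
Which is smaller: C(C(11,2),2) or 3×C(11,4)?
3×C(11,4)

Working:
C(C(11,2),2)=1,485, 3×C(11,4)=990.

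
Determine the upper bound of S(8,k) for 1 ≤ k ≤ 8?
1,701

Reasoning: Row S(8,k) for k = 1..8 (via S(n,k) = k·S(n−1,k) + S(n−1,k−1)): 1, 127, 966, 1,701, 1,050, 266, 28, 1. The row is unimodal; maximum at k = 4: 1,701.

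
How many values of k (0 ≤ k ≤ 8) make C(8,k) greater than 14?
5

Row 8 is unimodal and symmetric about k=8/2. C(8,1)=8 ≤ 14; C(8,2)=28 > 14; by symmetry C(8,k) > 14 for k = 2..6. That's 6 - 2 + 1 = 5 values.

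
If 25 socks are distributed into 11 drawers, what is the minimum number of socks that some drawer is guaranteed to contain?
3

Reasoning: Pigeonhole: ⌈25/11⌉ = 3.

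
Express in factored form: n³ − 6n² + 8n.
n(n − 2)(n − 4)

Explanation: n³ − 6n² + 8n = n(n² − 6n + 8) = n(n − 2)(n − 4).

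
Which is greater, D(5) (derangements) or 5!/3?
D(5)

Explanation: D(5) = (5-1)·[D(4) + D(3)] = 4·[9 + 2] = 44; 5!/3 = 120/3 = 40.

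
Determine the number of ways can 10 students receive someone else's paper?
1,334,961

Solution: Using D(n) = (n-1)[D(n-1) + D(n-2)]:
D(10) = (10-1) × [D(9) + D(8)]
      = 9 × [133496 + 14833]
      = 9 × 148329
      = 1,334,961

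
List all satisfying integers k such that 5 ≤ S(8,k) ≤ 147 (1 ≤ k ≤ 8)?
2, 7

Working:
S(8,1)=1; S(8,2)=127; S(8,3)=966; S(8,4)=1,701; S(8,5)=1,050; S(8,6)=266; S(8,7)=28; S(8,8)=1. So valid k = 2, 7.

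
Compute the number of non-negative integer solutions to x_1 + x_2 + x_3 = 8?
C(8+3-1, 3-1) = 45.
Final answer: 45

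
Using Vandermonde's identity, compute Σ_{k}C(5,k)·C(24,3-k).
3,654

Working:
= C(5+24,3) = C(29,3) = 3,654.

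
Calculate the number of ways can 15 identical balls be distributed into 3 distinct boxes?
136
C(15+3-1, 3-1) = C(17, 2) = 136.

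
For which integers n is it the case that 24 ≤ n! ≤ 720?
4, 5, 6

Working:
n! is strictly increasing; 4! = 24 and 6! = 720, so valid n = 4, 5, 6.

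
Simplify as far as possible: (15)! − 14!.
1,220,496,076,800

Solution: (15)! − 14! = (15)·14! − 14! = (15−1)·14! = 14·14! = 1,220,496,076,800.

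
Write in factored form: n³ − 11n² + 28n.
n(n − 4)(n − 7)

Working:
n³ − 11n² + 28n = n(n² − 11n + 28) = n(n − 4)(n − 7).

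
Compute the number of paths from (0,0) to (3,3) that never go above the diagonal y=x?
Counted by the Catalan number C_3: C_3 = C(6,3)/(3+1) = 20/4 = 5.
Final answer: 5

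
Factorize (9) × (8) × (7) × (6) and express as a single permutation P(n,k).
P(9,4) = 9!/(5)!
Product of 4 consecutive descending integers starting at 9: P(9,4) = 9!/5! = 3,024.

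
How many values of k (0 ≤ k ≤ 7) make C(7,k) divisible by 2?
0

Working:
Checking C(7,k) mod 2 for k = 0..7: none are divisible by 2. Count = 0.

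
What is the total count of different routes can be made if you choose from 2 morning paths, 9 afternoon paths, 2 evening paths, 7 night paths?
252

Working:
By the multiplication principle: 2 × 9 × 2 × 7 = 252.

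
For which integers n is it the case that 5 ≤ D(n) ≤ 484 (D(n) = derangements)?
4, 5, 6
Using D(n) = (n−1)[D(n−1) + D(n−2)] with D(1)=0, D(2)=1: D(3)=2; D(4)=9; D(5)=44; D(6)=265; D(7)=1,854. So valid n = 4, 5, 6.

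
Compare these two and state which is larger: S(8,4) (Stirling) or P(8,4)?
S(8,4)

Explanation: S(8,4) = 4·S(7,4) + S(7,3) = 4·350 + 301 = 1,701; P(8,4) = 1,680.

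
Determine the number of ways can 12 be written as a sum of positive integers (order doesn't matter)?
77

Solution: Pentagonal recurrence p(n) = p(n−1) + p(n−2) − p(n−5) − p(n−7) + …: p(12) = p(11) + p(10) − p(7) − p(5) + p(0) = 56 + 42 − 15 − 7 + 1 = 77.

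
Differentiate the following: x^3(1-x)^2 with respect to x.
3x^2(1-x)^2 - 2x^3(1-x)^1

Solution: Product rule: 3x^{2}(1-x)^{2} + x^3·(-2)(1-x)^{1}.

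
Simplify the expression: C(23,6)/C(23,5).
C(n,k+1)/C(n,k) = (n−k)/(k+1). Here (23−5)/(5+1) = 18/6 = 3.
Final answer: 3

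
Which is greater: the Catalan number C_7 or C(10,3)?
C_7

Solution: C_7 = C(14,7)/(7+1) = 3,432/8 = 429; C(10,3) = 120.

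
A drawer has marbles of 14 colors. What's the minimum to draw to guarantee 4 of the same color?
43

Worst case: 3 of each = 42. One more: 43.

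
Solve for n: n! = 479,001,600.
n! is strictly increasing. 10! = 3,628,800, 11! = 39,916,800, 12! = 479,001,600 ✓. So n = 12.

Answer: 12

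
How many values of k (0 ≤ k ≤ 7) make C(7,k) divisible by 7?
6

Checking C(7,k) mod 7 for k = 0..7: divisible at k = 1, 2, 3, 4, 5, 6. That's 6 values.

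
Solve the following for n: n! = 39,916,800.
11

Explanation: n! is strictly increasing. 9! = 362,880, 10! = 3,628,800, 11! = 39,916,800 ✓. So n = 11.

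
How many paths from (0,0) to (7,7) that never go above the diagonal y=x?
429

Reasoning: Counted by the Catalan number C_7: C_7 = C(14,7)/(7+1) = 3,432/8 = 429.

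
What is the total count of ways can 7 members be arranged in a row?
5,040

Working:
Arrangements of 7 distinct objects: 7! = 5,040.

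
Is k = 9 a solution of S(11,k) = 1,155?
Yes

S(11,9) = 9·S(10,9) + S(10,8) = 9·45 + 750 = 1,155, which equals 1,155.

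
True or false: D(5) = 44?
Derangements of 5 elements: D(5) = (5-1)·[D(4) + D(3)] = 4·[9 + 2] = 44.
Final answer: True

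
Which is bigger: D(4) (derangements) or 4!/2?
4!/2

D(4) = (4-1)·[D(3) + D(2)] = 3·[2 + 1] = 9; 4!/2 = 24/2 = 12.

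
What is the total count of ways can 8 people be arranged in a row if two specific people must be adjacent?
Treat pair as unit: (8-1)! arrangements × 2 internal orders = 10,080.

Answer: 10,080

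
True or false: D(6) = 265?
Derangements of 6 elements: D(6) = (6-1)·[D(5) + D(4)] = 5·[44 + 9] = 265.

Answer: True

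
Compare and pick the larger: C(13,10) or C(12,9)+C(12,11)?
C(13,10)

Solution: C(13,10)=286; C(12,9)+C(12,11)=220+12=232.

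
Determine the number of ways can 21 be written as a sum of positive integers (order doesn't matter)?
792
Pentagonal recurrence p(n) = p(n−1) + p(n−2) − p(n−5) − p(n−7) + …: p(21) = p(20) + p(19) − p(16) − p(14) + p(9) + p(6) = 627 + 490 − 231 − 135 + 30 + 11 = 792.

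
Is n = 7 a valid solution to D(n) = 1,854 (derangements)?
Yes
D(7) = (7-1)·[D(6) + D(5)] = 6·[265 + 44] = 1,854, which equals 1,854.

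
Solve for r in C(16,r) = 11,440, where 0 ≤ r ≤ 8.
7

Solution: C(16,r) is increasing for 0 ≤ r ≤ 8. Stepping up (C(16,r+1) = C(16,r)·(16−r)/(r+1)): C(16,1) = 16, C(16,2) = 120, C(16,3) = 560, C(16,4) = 1,820, C(16,5) = 4,368, C(16,6) = 8,008, C(16,7) = 11,440 ✓. So r = 7.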